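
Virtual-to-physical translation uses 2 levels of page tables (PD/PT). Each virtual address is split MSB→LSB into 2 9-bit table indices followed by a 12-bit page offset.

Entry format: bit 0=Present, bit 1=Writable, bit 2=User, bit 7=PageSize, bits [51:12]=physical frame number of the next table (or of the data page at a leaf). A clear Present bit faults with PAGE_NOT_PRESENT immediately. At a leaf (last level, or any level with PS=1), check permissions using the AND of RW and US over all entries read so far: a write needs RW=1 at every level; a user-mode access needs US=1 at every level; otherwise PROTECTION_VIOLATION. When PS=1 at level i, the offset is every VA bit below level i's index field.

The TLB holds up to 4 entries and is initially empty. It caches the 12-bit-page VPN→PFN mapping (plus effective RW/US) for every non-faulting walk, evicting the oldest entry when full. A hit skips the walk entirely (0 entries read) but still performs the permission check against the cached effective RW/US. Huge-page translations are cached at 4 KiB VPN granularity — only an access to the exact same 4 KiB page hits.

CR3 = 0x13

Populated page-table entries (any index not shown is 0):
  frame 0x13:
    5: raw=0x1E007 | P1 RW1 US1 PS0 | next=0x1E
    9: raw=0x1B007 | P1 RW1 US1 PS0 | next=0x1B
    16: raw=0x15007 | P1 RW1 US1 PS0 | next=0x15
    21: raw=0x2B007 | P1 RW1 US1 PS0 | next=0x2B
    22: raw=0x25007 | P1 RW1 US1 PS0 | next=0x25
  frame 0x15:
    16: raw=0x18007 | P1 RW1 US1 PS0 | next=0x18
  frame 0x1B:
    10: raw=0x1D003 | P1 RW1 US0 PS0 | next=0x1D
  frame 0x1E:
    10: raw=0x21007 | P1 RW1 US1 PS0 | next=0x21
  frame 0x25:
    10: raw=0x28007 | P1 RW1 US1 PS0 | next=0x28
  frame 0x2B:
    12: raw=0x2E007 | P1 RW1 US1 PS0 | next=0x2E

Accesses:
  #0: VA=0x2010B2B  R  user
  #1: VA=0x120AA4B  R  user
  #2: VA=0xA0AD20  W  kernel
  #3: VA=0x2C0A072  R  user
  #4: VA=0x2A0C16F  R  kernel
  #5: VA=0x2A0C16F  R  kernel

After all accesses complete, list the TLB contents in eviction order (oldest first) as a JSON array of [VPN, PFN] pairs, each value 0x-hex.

Walk each access:
#0 VA=0x2010B2B (r,user):
  L0: frame=0x13 idx=16 entry=0x15007 [P=1 RW=1 US=1 PS=0]
  L1: frame=0x15 idx=16 entry=0x18007 [P=1 RW=1 US=1 PS=0]
  → PA=0x18B2B  (2 entries read)
#1 VA=0x120AA4B (r,user):
  L0: frame=0x13 idx=9 entry=0x1B007 [P=1 RW=1 US=1 PS=0]
  L1: frame=0x1B idx=10 entry=0x1D003 [P=1 RW=1 US=0 PS=0]
  ✗ PROTECTION_VIOLATION  [2 reads]
#2 VA=0xA0AD20 (w,kernel):
  L0: frame=0x13 idx=5 entry=0x1E007 [P=1 RW=1 US=1 PS=0]
  L1: frame=0x1E idx=10 entry=0x21007 [P=1 RW=1 US=1 PS=0]
  → PA=0x21D20  (2 entries read)
#3 VA=0x2C0A072 (r,user):
  L0: frame=0x13 idx=22 entry=0x25007 [P=1 RW=1 US=1 PS=0]
  L1: frame=0x25 idx=10 entry=0x28007 [P=1 RW=1 US=1 PS=0]
  → PA=0x28072  (2 entries read)
#4 VA=0x2A0C16F (r,kernel):
  L0: frame=0x13 idx=21 entry=0x2B007 [P=1 RW=1 US=1 PS=0]
  L1: frame=0x2B idx=12 entry=0x2E007 [P=1 RW=1 US=1 PS=0]
  → PA=0x2E16F  (2 entries read)
#5 VA=0x2A0C16F (r,kernel):
  TLB hit vpn=0x2A0C → PA=0x2E16F

TLB: [["0x2010", "0x18"], ["0xA0A", "0x21"], ["0x2C0A", "0x28"], ["0x2A0C", "0x2E"]]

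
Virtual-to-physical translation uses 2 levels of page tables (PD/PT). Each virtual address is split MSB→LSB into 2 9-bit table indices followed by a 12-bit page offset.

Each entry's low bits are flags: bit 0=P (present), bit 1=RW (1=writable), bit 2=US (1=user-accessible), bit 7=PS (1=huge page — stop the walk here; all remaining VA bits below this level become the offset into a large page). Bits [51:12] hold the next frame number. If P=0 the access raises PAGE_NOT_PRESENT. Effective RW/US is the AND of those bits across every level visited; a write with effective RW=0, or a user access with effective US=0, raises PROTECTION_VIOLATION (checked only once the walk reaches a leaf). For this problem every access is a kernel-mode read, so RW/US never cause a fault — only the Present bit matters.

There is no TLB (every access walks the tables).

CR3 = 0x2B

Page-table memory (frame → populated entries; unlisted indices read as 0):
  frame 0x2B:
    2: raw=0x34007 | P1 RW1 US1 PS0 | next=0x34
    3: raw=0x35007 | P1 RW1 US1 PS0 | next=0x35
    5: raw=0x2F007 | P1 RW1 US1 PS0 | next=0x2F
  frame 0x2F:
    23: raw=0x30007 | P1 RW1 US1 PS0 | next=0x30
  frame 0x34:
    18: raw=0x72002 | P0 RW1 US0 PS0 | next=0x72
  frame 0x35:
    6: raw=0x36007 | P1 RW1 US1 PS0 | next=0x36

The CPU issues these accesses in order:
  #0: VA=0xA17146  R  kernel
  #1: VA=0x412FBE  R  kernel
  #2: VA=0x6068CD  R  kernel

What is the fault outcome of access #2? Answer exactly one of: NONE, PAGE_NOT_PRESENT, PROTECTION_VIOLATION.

Trace:
#0 VA=0xA17146 (r,kernel):
  [0] read 0x2B idx=5: raw=0x2F007 flags P=1 W=1 U=1 S=0
  [1] read 0x2F idx=23: raw=0x30007 flags P=1 W=1 U=1 S=0
  ✓ 0x30146  — 2 lookups
#1 VA=0x412FBE (r,kernel):
  [0] read 0x2B idx=2: raw=0x34007 flags P=1 W=1 U=1 S=0
  [1] read 0x34 idx=18: raw=0x72002 flags P=0 W=1 U=0 S=0
  ⇒ fault: PAGE_NOT_PRESENT  — 2 lookups
#2 VA=0x6068CD (r,kernel):
  [0] read 0x2B idx=3: raw=0x35007 flags P=1 W=1 U=1 S=0
  [1] read 0x35 idx=6: raw=0x36007 flags P=1 W=1 U=1 S=0
  ✓ 0x368CD  — 2 lookups

Access #2 fault: NONE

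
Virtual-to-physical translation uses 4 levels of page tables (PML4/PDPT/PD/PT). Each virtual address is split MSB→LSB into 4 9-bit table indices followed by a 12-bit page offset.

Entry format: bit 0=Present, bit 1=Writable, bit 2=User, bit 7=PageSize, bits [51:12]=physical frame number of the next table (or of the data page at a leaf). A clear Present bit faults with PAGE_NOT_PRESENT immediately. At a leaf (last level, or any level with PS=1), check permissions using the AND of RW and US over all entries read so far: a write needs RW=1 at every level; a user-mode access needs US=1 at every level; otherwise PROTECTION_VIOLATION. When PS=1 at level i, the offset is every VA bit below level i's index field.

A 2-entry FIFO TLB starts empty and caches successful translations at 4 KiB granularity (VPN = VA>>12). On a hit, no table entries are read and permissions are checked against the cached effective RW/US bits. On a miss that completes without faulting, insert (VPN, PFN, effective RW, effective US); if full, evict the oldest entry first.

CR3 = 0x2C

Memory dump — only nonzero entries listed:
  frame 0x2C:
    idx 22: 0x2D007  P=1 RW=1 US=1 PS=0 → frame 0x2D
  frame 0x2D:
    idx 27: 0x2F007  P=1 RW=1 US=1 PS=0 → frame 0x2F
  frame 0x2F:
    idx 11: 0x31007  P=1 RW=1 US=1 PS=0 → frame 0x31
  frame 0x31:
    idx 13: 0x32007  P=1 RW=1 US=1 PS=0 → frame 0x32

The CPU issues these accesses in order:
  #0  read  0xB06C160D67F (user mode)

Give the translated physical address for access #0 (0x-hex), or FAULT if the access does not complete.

Walk each access:
#0 VA=0xB06C160D67F (r,user):
  L0 @0x2C[22] → 0x2D007  P=1,RW=1,US=1,PS=0
  L1 @0x2D[27] → 0x2F007  P=1,RW=1,US=1,PS=0
  L2 @0x2F[11] → 0x31007  P=1,RW=1,US=1,PS=0
  L3 @0x31[13] → 0x32007  P=1,RW=1,US=1,PS=0
  ⇒ phys 0x3267F  [4 reads]

Access #0 PA: 0x3267F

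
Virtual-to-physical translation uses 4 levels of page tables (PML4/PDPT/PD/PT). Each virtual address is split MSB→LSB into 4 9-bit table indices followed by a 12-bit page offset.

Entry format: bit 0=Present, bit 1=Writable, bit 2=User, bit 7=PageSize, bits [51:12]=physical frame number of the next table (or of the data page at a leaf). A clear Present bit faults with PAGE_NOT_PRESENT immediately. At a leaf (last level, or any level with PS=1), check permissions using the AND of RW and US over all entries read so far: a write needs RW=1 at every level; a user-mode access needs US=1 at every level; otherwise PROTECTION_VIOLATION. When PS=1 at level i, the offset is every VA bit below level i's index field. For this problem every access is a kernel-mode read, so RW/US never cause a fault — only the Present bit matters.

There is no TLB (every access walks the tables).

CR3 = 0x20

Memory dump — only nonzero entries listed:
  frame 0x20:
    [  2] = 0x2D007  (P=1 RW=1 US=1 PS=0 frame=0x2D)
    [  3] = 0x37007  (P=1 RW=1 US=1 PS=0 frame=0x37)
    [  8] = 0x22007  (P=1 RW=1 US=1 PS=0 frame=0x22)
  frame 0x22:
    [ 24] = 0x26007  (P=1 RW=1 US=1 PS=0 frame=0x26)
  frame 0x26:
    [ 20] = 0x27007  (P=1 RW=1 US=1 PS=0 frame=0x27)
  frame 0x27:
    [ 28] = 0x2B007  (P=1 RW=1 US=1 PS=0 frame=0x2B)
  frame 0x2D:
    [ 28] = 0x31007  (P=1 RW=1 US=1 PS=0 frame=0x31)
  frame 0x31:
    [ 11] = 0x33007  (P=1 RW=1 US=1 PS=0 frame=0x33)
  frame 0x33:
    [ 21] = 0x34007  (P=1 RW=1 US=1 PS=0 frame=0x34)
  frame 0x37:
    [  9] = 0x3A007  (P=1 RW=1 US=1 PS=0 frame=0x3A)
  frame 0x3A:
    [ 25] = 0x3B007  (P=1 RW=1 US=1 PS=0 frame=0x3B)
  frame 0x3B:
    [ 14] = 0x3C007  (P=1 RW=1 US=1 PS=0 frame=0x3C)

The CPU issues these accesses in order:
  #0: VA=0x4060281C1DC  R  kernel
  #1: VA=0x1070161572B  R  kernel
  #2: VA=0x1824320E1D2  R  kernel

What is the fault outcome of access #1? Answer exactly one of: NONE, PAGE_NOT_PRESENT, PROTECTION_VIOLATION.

Trace:
#0 VA=0x4060281C1DC (r,kernel):
  [0] read 0x20 idx=8: raw=0x22007 flags P=1 W=1 U=1 S=0
  [1] read 0x22 idx=24: raw=0x26007 flags P=1 W=1 U=1 S=0
  [2] read 0x26 idx=20: raw=0x27007 flags P=1 W=1 U=1 S=0
  [3] read 0x27 idx=28: raw=0x2B007 flags P=1 W=1 U=1 S=0
  ⇒ phys 0x2B1DC  [4 reads]
#1 VA=0x1070161572B (r,kernel):
  [0] read 0x20 idx=2: raw=0x2D007 flags P=1 W=1 U=1 S=0
  [1] read 0x2D idx=28: raw=0x31007 flags P=1 W=1 U=1 S=0
  [2] read 0x31 idx=11: raw=0x33007 flags P=1 W=1 U=1 S=0
  [3] read 0x33 idx=21: raw=0x34007 flags P=1 W=1 U=1 S=0
  ⇒ phys 0x3472B  [4 reads]
#2 VA=0x1824320E1D2 (r,kernel):
  [0] read 0x20 idx=3: raw=0x37007 flags P=1 W=1 U=1 S=0
  [1] read 0x37 idx=9: raw=0x3A007 flags P=1 W=1 U=1 S=0
  [2] read 0x3A idx=25: raw=0x3B007 flags P=1 W=1 U=1 S=0
  [3] read 0x3B idx=14: raw=0x3C007 flags P=1 W=1 U=1 S=0
  ⇒ phys 0x3C1D2  [4 reads]

Access #1 fault: NONE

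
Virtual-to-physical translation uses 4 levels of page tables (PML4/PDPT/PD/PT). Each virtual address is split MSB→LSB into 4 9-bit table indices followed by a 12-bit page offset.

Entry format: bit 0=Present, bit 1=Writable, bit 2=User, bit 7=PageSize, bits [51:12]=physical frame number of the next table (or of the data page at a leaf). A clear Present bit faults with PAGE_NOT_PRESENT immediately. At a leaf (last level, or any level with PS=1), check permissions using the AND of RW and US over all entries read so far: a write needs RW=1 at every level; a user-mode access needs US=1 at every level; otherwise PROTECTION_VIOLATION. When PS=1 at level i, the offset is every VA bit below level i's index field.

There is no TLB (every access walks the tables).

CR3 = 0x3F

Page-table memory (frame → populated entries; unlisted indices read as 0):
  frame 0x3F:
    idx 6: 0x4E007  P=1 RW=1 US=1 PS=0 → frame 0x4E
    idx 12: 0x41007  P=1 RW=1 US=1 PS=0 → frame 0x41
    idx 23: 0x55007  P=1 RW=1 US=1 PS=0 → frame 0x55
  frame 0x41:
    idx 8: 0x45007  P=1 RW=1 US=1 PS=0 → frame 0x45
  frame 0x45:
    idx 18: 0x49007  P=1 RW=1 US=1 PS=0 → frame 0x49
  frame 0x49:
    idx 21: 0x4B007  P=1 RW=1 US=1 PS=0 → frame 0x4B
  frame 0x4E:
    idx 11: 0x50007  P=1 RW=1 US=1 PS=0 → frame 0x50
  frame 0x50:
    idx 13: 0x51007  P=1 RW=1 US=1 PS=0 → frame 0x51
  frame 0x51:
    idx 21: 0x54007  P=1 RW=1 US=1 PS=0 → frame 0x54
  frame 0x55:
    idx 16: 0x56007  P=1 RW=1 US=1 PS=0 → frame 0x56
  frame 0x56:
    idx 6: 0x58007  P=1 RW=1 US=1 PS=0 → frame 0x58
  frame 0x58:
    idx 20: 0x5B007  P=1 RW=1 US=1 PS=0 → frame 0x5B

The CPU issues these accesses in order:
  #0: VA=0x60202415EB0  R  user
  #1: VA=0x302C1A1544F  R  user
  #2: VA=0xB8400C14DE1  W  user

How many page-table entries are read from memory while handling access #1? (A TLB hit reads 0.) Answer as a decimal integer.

Trace:
#0 VA=0x60202415EB0 (r,user):
  L0: frame=0x3F idx=12 entry=0x41007 [P=1 RW=1 US=1 PS=0]
  L1: frame=0x41 idx=8 entry=0x45007 [P=1 RW=1 US=1 PS=0]
  L2: frame=0x45 idx=18 entry=0x49007 [P=1 RW=1 US=1 PS=0]
  L3: frame=0x49 idx=21 entry=0x4B007 [P=1 RW=1 US=1 PS=0]
  → PA=0x4BEB0  (4 entries read)
#1 VA=0x302C1A1544F (r,user):
  L0: frame=0x3F idx=6 entry=0x4E007 [P=1 RW=1 US=1 PS=0]
  L1: frame=0x4E idx=11 entry=0x50007 [P=1 RW=1 US=1 PS=0]
  L2: frame=0x50 idx=13 entry=0x51007 [P=1 RW=1 US=1 PS=0]
  L3: frame=0x51 idx=21 entry=0x54007 [P=1 RW=1 US=1 PS=0]
  → PA=0x5444F  (4 entries read)
#2 VA=0xB8400C14DE1 (w,user):
  L0: frame=0x3F idx=23 entry=0x55007 [P=1 RW=1 US=1 PS=0]
  L1: frame=0x55 idx=16 entry=0x56007 [P=1 RW=1 US=1 PS=0]
  L2: frame=0x56 idx=6 entry=0x58007 [P=1 RW=1 US=1 PS=0]
  L3: frame=0x58 idx=20 entry=0x5B007 [P=1 RW=1 US=1 PS=0]
  → PA=0x5BDE1  (4 entries read)

Entries read for #1: 4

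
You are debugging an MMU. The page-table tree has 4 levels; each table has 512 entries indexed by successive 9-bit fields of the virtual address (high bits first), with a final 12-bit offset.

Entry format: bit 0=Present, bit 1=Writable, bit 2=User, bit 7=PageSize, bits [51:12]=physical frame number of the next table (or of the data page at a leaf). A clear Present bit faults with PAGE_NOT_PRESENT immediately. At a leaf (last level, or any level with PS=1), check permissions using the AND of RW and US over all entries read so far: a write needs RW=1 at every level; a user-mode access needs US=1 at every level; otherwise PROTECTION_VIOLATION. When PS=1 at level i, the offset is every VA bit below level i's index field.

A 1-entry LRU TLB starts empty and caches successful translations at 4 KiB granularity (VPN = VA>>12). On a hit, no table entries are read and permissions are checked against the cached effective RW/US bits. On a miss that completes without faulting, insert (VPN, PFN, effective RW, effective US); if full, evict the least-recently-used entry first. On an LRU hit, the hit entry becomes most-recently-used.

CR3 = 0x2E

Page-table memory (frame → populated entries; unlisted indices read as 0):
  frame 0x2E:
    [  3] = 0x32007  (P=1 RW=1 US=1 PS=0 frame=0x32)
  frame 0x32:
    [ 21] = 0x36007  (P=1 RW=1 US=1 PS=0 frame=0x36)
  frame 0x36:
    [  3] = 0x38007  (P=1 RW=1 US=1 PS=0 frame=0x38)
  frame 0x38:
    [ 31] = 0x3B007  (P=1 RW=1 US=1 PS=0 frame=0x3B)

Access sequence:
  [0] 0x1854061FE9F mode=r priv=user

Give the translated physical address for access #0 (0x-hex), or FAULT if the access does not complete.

Trace:
#0 VA=0x1854061FE9F (r,user):
  L0 @0x2E[3] → 0x32007  P=1,RW=1,US=1,PS=0
  L1 @0x32[21] → 0x36007  P=1,RW=1,US=1,PS=0
  L2 @0x36[3] → 0x38007  P=1,RW=1,US=1,PS=0
  L3 @0x38[31] → 0x3B007  P=1,RW=1,US=1,PS=0
  ⇒ phys 0x3BE9F  [4 reads]

Access #0 PA: 0x3BE9F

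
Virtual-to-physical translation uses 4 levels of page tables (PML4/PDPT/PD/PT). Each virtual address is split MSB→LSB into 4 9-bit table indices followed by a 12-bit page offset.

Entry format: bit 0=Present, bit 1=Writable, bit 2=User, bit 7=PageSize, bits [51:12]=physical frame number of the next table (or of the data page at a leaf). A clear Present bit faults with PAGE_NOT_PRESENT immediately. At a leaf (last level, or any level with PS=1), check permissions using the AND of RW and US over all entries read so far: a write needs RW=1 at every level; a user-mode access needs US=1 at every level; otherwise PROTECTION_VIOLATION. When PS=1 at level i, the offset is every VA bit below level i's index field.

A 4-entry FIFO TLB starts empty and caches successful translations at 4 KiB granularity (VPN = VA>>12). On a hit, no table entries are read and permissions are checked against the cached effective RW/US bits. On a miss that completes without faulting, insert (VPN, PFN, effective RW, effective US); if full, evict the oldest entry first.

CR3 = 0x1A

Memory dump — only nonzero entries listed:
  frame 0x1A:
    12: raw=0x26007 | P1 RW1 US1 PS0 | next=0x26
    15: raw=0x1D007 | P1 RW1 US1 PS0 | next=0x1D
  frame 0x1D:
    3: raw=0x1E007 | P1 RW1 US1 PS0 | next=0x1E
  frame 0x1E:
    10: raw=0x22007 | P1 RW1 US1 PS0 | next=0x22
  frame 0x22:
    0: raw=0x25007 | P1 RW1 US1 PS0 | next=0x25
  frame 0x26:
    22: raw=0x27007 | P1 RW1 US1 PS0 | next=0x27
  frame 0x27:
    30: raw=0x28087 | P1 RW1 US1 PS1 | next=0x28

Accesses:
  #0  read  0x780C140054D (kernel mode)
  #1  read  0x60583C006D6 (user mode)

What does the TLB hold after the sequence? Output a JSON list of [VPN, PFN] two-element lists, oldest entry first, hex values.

Per-access translation:
#0 VA=0x780C140054D (r,kernel):
  L0 @0x1A[15] → 0x1D007  P=1,RW=1,US=1,PS=0
  L1 @0x1D[3] → 0x1E007  P=1,RW=1,US=1,PS=0
  L2 @0x1E[10] → 0x22007  P=1,RW=1,US=1,PS=0
  L3 @0x22[0] → 0x25007  P=1,RW=1,US=1,PS=0
  ✓ 0x2554D  — 4 lookups
#1 VA=0x60583C006D6 (r,user):
  L0 @0x1A[12] → 0x26007  P=1,RW=1,US=1,PS=0
  L1 @0x26[22] → 0x27007  P=1,RW=1,US=1,PS=0
  L2 @0x27[30] → 0x28087  P=1,RW=1,US=1,PS=1
  ✓ 0x286D6 (huge @L2)  — 3 lookups

TLB: [["0x780C1400", "0x25"], ["0x60583C00", "0x28"]]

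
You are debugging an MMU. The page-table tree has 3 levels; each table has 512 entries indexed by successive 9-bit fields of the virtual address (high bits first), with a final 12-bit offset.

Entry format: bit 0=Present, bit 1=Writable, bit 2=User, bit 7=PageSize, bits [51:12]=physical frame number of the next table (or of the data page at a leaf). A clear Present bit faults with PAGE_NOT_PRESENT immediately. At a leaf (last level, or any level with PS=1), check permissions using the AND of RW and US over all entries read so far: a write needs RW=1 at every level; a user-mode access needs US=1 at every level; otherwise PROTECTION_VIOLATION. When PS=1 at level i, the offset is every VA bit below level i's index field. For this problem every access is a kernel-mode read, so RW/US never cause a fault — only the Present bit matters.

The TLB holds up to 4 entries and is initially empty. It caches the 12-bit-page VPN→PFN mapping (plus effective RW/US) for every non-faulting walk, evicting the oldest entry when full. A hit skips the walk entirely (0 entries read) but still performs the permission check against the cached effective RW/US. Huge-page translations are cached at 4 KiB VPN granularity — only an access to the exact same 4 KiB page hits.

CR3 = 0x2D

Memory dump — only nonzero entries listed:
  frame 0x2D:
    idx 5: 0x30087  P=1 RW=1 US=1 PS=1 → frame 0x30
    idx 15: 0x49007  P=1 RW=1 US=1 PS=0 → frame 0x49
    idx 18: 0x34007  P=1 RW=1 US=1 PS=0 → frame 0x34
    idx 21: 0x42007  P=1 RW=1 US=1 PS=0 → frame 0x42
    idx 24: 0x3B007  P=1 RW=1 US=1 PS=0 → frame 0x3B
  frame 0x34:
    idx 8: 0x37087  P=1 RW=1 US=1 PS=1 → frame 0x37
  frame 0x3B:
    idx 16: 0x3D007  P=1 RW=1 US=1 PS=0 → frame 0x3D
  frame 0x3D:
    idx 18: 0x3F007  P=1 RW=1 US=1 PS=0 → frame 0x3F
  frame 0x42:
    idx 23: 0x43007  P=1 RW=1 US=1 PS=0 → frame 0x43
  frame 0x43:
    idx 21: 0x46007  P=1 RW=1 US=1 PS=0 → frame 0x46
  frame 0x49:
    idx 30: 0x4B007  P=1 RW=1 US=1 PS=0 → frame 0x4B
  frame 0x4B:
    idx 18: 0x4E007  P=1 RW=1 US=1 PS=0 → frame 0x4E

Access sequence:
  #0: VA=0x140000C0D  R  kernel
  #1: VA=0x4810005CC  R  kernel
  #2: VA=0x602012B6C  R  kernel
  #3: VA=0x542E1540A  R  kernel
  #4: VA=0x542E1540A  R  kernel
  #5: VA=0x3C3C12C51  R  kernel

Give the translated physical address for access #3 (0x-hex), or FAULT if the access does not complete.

Walk each access:
#0 VA=0x140000C0D (r,kernel):
  lvl0: tbl 0x2D, slot 5 ⇒ 0x30087 (P1/RW1/US1/PS1)
  ✓ 0x30C0D (huge @L0)  — 1 lookups
#1 VA=0x4810005CC (r,kernel):
  lvl0: tbl 0x2D, slot 18 ⇒ 0x34007 (P1/RW1/US1/PS0)
  lvl1: tbl 0x34, slot 8 ⇒ 0x37087 (P1/RW1/US1/PS1)
  ✓ 0x375CC (huge @L1)  — 2 lookups
#2 VA=0x602012B6C (r,kernel):
  lvl0: tbl 0x2D, slot 24 ⇒ 0x3B007 (P1/RW1/US1/PS0)
  lvl1: tbl 0x3B, slot 16 ⇒ 0x3D007 (P1/RW1/US1/PS0)
  lvl2: tbl 0x3D, slot 18 ⇒ 0x3F007 (P1/RW1/US1/PS0)
  ✓ 0x3FB6C  — 3 lookups
#3 VA=0x542E1540A (r,kernel):
  lvl0: tbl 0x2D, slot 21 ⇒ 0x42007 (P1/RW1/US1/PS0)
  lvl1: tbl 0x42, slot 23 ⇒ 0x43007 (P1/RW1/US1/PS0)
  lvl2: tbl 0x43, slot 21 ⇒ 0x46007 (P1/RW1/US1/PS0)
  ✓ 0x4640A  — 3 lookups
#4 VA=0x542E1540A (r,kernel):
  TLB hit vpn=0x542E15 → PA=0x4640A
#5 VA=0x3C3C12C51 (r,kernel):
  lvl0: tbl 0x2D, slot 15 ⇒ 0x49007 (P1/RW1/US1/PS0)
  lvl1: tbl 0x49, slot 30 ⇒ 0x4B007 (P1/RW1/US1/PS0)
  lvl2: tbl 0x4B, slot 18 ⇒ 0x4E007 (P1/RW1/US1/PS0)
  ✓ 0x4EC51  — 3 lookups

Access #3 PA: 0x4640A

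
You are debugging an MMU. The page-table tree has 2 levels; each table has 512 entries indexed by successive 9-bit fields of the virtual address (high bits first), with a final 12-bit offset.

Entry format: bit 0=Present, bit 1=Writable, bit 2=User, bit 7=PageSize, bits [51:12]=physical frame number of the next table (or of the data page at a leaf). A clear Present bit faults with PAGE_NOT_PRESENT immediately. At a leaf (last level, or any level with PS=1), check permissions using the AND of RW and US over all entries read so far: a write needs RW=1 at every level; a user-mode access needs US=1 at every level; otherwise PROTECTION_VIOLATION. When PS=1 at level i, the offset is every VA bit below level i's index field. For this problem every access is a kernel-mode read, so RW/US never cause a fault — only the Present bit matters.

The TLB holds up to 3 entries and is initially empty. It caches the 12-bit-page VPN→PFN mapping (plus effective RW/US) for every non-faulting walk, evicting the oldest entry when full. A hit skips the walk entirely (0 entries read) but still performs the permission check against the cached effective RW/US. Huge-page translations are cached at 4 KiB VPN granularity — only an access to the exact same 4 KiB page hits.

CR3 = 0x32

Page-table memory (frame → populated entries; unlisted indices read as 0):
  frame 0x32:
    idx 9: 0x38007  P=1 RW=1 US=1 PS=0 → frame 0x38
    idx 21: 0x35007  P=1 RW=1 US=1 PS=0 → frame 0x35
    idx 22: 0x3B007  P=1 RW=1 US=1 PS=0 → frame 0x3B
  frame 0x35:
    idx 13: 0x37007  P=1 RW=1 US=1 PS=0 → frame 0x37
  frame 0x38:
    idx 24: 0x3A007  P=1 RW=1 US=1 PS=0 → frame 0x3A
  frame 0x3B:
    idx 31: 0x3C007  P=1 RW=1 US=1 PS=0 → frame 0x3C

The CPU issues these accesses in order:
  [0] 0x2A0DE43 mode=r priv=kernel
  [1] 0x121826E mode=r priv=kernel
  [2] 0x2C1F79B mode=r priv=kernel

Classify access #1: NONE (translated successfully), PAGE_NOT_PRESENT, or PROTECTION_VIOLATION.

Walk each access:
#0 VA=0x2A0DE43 (r,kernel):
  lvl0: tbl 0x32, slot 21 ⇒ 0x35007 (P1/RW1/US1/PS0)
  lvl1: tbl 0x35, slot 13 ⇒ 0x37007 (P1/RW1/US1/PS0)
  ⇒ phys 0x37E43  [2 reads]
#1 VA=0x121826E (r,kernel):
  lvl0: tbl 0x32, slot 9 ⇒ 0x38007 (P1/RW1/US1/PS0)
  lvl1: tbl 0x38, slot 24 ⇒ 0x3A007 (P1/RW1/US1/PS0)
  ⇒ phys 0x3A26E  [2 reads]
#2 VA=0x2C1F79B (r,kernel):
  lvl0: tbl 0x32, slot 22 ⇒ 0x3B007 (P1/RW1/US1/PS0)
  lvl1: tbl 0x3B, slot 31 ⇒ 0x3C007 (P1/RW1/US1/PS0)
  ⇒ phys 0x3C79B  [2 reads]

Access #1 fault: NONE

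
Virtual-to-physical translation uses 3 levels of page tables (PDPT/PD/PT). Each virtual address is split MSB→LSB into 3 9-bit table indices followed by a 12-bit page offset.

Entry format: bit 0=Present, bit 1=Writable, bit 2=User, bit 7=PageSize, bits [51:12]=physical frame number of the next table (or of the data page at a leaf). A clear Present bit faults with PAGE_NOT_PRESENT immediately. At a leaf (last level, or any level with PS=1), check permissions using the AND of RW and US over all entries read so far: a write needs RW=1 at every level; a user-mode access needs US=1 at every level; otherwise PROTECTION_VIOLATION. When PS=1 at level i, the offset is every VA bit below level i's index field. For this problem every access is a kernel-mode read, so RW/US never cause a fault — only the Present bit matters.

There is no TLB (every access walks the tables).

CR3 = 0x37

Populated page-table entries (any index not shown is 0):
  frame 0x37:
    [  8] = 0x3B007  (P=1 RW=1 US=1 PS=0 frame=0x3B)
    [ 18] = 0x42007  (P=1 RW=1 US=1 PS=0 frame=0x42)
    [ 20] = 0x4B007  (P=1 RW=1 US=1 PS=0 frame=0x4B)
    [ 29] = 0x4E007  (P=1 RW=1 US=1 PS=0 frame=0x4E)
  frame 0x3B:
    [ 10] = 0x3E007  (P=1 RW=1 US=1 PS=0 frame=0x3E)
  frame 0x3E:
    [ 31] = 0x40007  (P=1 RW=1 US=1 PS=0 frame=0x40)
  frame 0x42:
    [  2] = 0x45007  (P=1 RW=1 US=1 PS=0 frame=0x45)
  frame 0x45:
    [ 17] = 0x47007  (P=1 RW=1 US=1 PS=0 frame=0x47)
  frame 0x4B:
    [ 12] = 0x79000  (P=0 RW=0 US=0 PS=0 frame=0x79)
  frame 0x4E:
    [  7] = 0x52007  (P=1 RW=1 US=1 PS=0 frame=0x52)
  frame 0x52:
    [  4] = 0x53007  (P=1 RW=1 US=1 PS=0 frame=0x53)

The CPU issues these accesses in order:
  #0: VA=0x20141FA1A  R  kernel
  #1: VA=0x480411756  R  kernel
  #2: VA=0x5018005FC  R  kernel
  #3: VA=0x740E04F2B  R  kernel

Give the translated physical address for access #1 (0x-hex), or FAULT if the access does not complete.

Trace:
#0 VA=0x20141FA1A (r,kernel):
  [0] read 0x37 idx=8: raw=0x3B007 flags P=1 W=1 U=1 S=0
  [1] read 0x3B idx=10: raw=0x3E007 flags P=1 W=1 U=1 S=0
  [2] read 0x3E idx=31: raw=0x40007 flags P=1 W=1 U=1 S=0
  → PA=0x40A1A  (3 entries read)
#1 VA=0x480411756 (r,kernel):
  [0] read 0x37 idx=18: raw=0x42007 flags P=1 W=1 U=1 S=0
  [1] read 0x42 idx=2: raw=0x45007 flags P=1 W=1 U=1 S=0
  [2] read 0x45 idx=17: raw=0x47007 flags P=1 W=1 U=1 S=0
  → PA=0x47756  (3 entries read)
#2 VA=0x5018005FC (r,kernel):
  [0] read 0x37 idx=20: raw=0x4B007 flags P=1 W=1 U=1 S=0
  [1] read 0x4B idx=12: raw=0x79000 flags P=0 W=0 U=0 S=0
  ⇒ fault: PAGE_NOT_PRESENT  — 2 lookups
#3 VA=0x740E04F2B (r,kernel):
  [0] read 0x37 idx=29: raw=0x4E007 flags P=1 W=1 U=1 S=0
  [1] read 0x4E idx=7: raw=0x52007 flags P=1 W=1 U=1 S=0
  [2] read 0x52 idx=4: raw=0x53007 flags P=1 W=1 U=1 S=0
  → PA=0x53F2B  (3 entries read)

Access #1 PA: 0x47756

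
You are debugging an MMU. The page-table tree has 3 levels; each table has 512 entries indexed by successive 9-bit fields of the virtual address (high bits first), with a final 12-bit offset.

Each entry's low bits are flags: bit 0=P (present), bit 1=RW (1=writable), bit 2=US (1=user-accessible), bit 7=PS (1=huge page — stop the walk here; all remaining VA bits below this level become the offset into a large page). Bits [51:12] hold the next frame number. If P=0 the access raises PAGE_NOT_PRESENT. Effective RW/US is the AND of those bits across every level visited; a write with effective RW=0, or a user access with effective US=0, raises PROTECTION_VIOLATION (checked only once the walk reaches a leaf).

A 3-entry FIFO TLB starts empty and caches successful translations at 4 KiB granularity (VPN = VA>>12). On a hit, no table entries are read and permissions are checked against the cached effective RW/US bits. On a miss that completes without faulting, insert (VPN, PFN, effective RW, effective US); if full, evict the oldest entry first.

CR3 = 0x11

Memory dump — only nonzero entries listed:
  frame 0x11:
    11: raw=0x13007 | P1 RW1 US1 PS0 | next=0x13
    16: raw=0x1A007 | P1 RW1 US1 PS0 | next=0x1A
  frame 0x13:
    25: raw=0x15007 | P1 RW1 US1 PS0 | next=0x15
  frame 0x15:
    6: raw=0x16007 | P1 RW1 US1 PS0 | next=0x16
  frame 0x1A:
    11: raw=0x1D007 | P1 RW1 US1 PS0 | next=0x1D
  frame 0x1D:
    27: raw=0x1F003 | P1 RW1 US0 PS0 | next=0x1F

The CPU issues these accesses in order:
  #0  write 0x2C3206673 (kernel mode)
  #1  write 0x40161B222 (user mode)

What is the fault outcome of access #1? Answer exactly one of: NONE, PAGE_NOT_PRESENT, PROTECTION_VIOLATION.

Per-access translation:
#0 VA=0x2C3206673 (w,kernel):
  L0: frame=0x11 idx=11 entry=0x13007 [P=1 RW=1 US=1 PS=0]
  L1: frame=0x13 idx=25 entry=0x15007 [P=1 RW=1 US=1 PS=0]
  L2: frame=0x15 idx=6 entry=0x16007 [P=1 RW=1 US=1 PS=0]
  → PA=0x16673  (3 entries read)
#1 VA=0x40161B222 (w,user):
  L0: frame=0x11 idx=16 entry=0x1A007 [P=1 RW=1 US=1 PS=0]
  L1: frame=0x1A idx=11 entry=0x1D007 [P=1 RW=1 US=1 PS=0]
  L2: frame=0x1D idx=27 entry=0x1F003 [P=1 RW=1 US=0 PS=0]
  → PROTECTION_VIOLATION  (3 entries read)

Access #1 fault: PROTECTION_VIOLATION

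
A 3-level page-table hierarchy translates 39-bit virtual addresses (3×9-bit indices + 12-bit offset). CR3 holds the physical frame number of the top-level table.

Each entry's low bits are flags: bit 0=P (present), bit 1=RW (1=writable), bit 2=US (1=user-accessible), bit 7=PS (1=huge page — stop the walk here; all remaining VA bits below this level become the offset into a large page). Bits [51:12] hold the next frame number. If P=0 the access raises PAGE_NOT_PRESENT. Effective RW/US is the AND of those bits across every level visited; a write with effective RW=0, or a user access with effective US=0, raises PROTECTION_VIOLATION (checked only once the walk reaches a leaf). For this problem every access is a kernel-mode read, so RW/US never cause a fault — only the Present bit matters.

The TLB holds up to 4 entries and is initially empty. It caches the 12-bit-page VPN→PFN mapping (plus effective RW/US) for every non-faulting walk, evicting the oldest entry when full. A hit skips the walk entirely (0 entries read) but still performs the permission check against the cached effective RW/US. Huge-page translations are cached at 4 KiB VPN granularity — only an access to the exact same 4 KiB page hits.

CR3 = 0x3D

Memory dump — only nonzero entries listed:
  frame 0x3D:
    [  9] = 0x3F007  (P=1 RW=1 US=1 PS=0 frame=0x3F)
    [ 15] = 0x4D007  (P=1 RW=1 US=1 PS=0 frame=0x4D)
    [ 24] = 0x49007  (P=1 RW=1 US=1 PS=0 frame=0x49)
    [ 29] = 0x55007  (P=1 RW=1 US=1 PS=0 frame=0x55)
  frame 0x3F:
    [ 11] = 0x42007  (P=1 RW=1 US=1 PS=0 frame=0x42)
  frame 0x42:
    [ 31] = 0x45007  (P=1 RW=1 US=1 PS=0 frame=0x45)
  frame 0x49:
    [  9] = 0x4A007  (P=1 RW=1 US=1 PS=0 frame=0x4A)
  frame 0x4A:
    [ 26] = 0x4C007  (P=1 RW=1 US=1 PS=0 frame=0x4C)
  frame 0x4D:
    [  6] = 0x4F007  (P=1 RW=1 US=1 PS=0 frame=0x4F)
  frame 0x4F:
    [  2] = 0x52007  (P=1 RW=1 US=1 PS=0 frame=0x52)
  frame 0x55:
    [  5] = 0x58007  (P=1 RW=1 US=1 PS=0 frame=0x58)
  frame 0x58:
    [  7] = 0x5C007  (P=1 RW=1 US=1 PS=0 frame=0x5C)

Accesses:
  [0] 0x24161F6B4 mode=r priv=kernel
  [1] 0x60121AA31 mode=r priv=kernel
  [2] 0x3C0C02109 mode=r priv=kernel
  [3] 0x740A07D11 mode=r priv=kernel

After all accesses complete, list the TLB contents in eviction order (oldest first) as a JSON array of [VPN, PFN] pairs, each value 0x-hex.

Trace:
#0 VA=0x24161F6B4 (r,kernel):
  L0: frame=0x3D idx=9 entry=0x3F007 [P=1 RW=1 US=1 PS=0]
  L1: frame=0x3F idx=11 entry=0x42007 [P=1 RW=1 US=1 PS=0]
  L2: frame=0x42 idx=31 entry=0x45007 [P=1 RW=1 US=1 PS=0]
  → PA=0x456B4  (3 entries read)
#1 VA=0x60121AA31 (r,kernel):
  L0: frame=0x3D idx=24 entry=0x49007 [P=1 RW=1 US=1 PS=0]
  L1: frame=0x49 idx=9 entry=0x4A007 [P=1 RW=1 US=1 PS=0]
  L2: frame=0x4A idx=26 entry=0x4C007 [P=1 RW=1 US=1 PS=0]
  → PA=0x4CA31  (3 entries read)
#2 VA=0x3C0C02109 (r,kernel):
  L0: frame=0x3D idx=15 entry=0x4D007 [P=1 RW=1 US=1 PS=0]
  L1: frame=0x4D idx=6 entry=0x4F007 [P=1 RW=1 US=1 PS=0]
  L2: frame=0x4F idx=2 entry=0x52007 [P=1 RW=1 US=1 PS=0]
  → PA=0x52109  (3 entries read)
#3 VA=0x740A07D11 (r,kernel):
  L0: frame=0x3D idx=29 entry=0x55007 [P=1 RW=1 US=1 PS=0]
  L1: frame=0x55 idx=5 entry=0x58007 [P=1 RW=1 US=1 PS=0]
  L2: frame=0x58 idx=7 entry=0x5C007 [P=1 RW=1 US=1 PS=0]
  → PA=0x5CD11  (3 entries read)

TLB: [["0x24161F", "0x45"], ["0x60121A", "0x4C"], ["0x3C0C02", "0x52"], ["0x740A07", "0x5C"]]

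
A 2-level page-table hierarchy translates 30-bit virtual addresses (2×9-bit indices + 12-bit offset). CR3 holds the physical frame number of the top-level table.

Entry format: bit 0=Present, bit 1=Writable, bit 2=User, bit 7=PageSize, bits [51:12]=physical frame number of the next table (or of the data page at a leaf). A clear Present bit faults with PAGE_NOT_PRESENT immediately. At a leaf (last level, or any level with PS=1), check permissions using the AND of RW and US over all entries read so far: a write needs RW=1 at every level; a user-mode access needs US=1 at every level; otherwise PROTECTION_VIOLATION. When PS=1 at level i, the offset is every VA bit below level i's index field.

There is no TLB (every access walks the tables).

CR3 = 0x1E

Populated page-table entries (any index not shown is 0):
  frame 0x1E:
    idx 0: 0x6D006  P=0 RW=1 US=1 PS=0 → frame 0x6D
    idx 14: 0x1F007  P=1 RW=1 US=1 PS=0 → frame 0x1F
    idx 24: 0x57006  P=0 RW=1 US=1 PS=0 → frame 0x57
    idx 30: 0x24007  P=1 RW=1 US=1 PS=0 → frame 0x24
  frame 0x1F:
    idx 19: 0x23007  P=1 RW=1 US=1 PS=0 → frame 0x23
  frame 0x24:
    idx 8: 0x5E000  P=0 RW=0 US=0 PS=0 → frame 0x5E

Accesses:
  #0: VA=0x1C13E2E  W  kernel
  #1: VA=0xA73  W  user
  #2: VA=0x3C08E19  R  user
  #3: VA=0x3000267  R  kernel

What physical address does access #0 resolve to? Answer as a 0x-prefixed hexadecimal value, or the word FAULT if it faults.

Per-access translation:
#0 VA=0x1C13E2E (w,kernel):
  L0: frame=0x1E idx=14 entry=0x1F007 [P=1 RW=1 US=1 PS=0]
  L1: frame=0x1F idx=19 entry=0x23007 [P=1 RW=1 US=1 PS=0]
  → PA=0x23E2E  (2 entries read)
#1 VA=0xA73 (w,user):
  L0: frame=0x1E idx=0 entry=0x6D006 [P=0 RW=1 US=1 PS=0]
  → PAGE_NOT_PRESENT  (1 entries read)
#2 VA=0x3C08E19 (r,user):
  L0: frame=0x1E idx=30 entry=0x24007 [P=1 RW=1 US=1 PS=0]
  L1: frame=0x24 idx=8 entry=0x5E000 [P=0 RW=0 US=0 PS=0]
  → PAGE_NOT_PRESENT  (2 entries read)
#3 VA=0x3000267 (r,kernel):
  L0: frame=0x1E idx=24 entry=0x57006 [P=0 RW=1 US=1 PS=0]
  → PAGE_NOT_PRESENT  (1 entries read)

Access #0 PA: 0x23E2E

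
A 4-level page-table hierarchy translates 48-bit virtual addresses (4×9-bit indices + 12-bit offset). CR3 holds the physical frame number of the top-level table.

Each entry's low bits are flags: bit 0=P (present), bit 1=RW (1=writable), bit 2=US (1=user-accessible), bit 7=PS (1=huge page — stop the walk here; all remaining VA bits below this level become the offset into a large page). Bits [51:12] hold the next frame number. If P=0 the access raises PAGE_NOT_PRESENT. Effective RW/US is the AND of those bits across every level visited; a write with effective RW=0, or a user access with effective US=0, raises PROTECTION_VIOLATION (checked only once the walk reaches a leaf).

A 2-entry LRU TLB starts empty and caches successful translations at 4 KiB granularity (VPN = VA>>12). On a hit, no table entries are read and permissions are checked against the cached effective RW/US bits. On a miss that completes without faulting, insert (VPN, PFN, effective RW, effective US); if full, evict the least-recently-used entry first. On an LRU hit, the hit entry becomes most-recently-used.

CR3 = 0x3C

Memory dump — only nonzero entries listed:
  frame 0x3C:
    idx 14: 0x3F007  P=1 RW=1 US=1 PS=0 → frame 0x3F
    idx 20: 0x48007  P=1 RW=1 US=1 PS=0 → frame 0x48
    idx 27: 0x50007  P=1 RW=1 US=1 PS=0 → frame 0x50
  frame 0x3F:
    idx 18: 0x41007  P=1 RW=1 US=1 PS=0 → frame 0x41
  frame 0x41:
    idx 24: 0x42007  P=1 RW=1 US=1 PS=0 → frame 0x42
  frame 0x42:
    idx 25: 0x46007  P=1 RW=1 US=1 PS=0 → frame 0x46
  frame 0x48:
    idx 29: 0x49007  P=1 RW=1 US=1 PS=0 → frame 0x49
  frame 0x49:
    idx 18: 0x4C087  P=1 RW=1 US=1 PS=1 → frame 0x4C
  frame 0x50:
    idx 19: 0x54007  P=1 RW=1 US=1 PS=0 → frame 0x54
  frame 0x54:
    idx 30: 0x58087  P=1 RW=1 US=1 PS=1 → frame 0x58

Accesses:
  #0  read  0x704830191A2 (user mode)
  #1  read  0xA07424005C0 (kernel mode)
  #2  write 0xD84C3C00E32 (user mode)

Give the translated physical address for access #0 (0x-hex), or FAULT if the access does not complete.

Trace:
#0 VA=0x704830191A2 (r,user):
  lvl0: tbl 0x3C, slot 14 ⇒ 0x3F007 (P1/RW1/US1/PS0)
  lvl1: tbl 0x3F, slot 18 ⇒ 0x41007 (P1/RW1/US1/PS0)
  lvl2: tbl 0x41, slot 24 ⇒ 0x42007 (P1/RW1/US1/PS0)
  lvl3: tbl 0x42, slot 25 ⇒ 0x46007 (P1/RW1/US1/PS0)
  → PA=0x461A2  (4 entries read)
#1 VA=0xA07424005C0 (r,kernel):
  lvl0: tbl 0x3C, slot 20 ⇒ 0x48007 (P1/RW1/US1/PS0)
  lvl1: tbl 0x48, slot 29 ⇒ 0x49007 (P1/RW1/US1/PS0)
  lvl2: tbl 0x49, slot 18 ⇒ 0x4C087 (P1/RW1/US1/PS1)
  → PA=0x4C5C0 (huge @L2)  (3 entries read)
#2 VA=0xD84C3C00E32 (w,user):
  lvl0: tbl 0x3C, slot 27 ⇒ 0x50007 (P1/RW1/US1/PS0)
  lvl1: tbl 0x50, slot 19 ⇒ 0x54007 (P1/RW1/US1/PS0)
  lvl2: tbl 0x54, slot 30 ⇒ 0x58087 (P1/RW1/US1/PS1)
  → PA=0x58E32 (huge @L2)  (3 entries read)

Access #0 PA: 0x461A2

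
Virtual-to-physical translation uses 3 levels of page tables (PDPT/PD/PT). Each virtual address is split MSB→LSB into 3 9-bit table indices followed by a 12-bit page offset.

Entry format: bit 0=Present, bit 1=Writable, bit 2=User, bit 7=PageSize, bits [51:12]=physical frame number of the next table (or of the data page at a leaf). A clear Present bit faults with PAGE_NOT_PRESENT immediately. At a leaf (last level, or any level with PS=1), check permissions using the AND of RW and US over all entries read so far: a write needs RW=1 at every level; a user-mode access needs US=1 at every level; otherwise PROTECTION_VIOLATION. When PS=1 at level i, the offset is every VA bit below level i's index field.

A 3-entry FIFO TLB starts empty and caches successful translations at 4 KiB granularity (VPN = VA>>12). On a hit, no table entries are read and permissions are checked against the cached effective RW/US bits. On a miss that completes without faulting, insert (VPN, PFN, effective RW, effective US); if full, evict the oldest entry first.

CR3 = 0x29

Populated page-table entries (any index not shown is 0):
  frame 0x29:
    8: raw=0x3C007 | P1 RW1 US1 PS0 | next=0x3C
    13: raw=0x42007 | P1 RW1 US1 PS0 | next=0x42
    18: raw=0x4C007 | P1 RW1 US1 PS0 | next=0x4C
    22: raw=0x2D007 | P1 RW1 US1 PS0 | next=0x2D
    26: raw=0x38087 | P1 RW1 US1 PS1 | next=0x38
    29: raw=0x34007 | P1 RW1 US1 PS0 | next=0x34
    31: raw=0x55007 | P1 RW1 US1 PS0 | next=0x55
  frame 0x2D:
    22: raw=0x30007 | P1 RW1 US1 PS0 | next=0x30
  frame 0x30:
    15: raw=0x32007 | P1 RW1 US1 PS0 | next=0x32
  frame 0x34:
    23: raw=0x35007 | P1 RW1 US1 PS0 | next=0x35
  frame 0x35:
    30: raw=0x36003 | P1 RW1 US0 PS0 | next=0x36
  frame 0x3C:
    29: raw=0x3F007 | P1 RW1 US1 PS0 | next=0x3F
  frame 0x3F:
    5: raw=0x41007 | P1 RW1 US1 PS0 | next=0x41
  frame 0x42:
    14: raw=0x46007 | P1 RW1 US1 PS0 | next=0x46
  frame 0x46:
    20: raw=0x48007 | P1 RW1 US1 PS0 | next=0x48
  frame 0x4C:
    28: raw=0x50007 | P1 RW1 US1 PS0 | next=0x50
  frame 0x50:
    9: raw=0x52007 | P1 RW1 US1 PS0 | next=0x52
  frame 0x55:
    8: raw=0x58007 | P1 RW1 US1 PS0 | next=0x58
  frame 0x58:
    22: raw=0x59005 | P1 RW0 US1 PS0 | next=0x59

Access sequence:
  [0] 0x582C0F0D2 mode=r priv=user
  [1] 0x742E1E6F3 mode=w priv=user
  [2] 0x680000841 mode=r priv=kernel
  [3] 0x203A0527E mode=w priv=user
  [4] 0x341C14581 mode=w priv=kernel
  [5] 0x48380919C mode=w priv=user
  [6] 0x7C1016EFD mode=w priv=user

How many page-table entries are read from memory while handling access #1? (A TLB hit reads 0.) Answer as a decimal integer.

Trace:
#0 VA=0x582C0F0D2 (r,user):
  [0] read 0x29 idx=22: raw=0x2D007 flags P=1 W=1 U=1 S=0
  [1] read 0x2D idx=22: raw=0x30007 flags P=1 W=1 U=1 S=0
  [2] read 0x30 idx=15: raw=0x32007 flags P=1 W=1 U=1 S=0
  → PA=0x320D2  (3 entries read)
#1 VA=0x742E1E6F3 (w,user):
  [0] read 0x29 idx=29: raw=0x34007 flags P=1 W=1 U=1 S=0
  [1] read 0x34 idx=23: raw=0x35007 flags P=1 W=1 U=1 S=0
  [2] read 0x35 idx=30: raw=0x36003 flags P=1 W=1 U=0 S=0
  ✗ PROTECTION_VIOLATION  [3 reads]
#2 VA=0x680000841 (r,kernel):
  [0] read 0x29 idx=26: raw=0x38087 flags P=1 W=1 U=1 S=1
  → PA=0x38841 (huge @L0)  (1 entries read)
#3 VA=0x203A0527E (w,user):
  [0] read 0x29 idx=8: raw=0x3C007 flags P=1 W=1 U=1 S=0
  [1] read 0x3C idx=29: raw=0x3F007 flags P=1 W=1 U=1 S=0
  [2] read 0x3F idx=5: raw=0x41007 flags P=1 W=1 U=1 S=0
  → PA=0x4127E  (3 entries read)
#4 VA=0x341C14581 (w,kernel):
  [0] read 0x29 idx=13: raw=0x42007 flags P=1 W=1 U=1 S=0
  [1] read 0x42 idx=14: raw=0x46007 flags P=1 W=1 U=1 S=0
  [2] read 0x46 idx=20: raw=0x48007 flags P=1 W=1 U=1 S=0
  → PA=0x48581  (3 entries read)
#5 VA=0x48380919C (w,user):
  [0] read 0x29 idx=18: raw=0x4C007 flags P=1 W=1 U=1 S=0
  [1] read 0x4C idx=28: raw=0x50007 flags P=1 W=1 U=1 S=0
  [2] read 0x50 idx=9: raw=0x52007 flags P=1 W=1 U=1 S=0
  → PA=0x5219C  (3 entries read)
#6 VA=0x7C1016EFD (w,user):
  [0] read 0x29 idx=31: raw=0x55007 flags P=1 W=1 U=1 S=0
  [1] read 0x55 idx=8: raw=0x58007 flags P=1 W=1 U=1 S=0
  [2] read 0x58 idx=22: raw=0x59005 flags P=1 W=0 U=1 S=0
  ✗ PROTECTION_VIOLATION  [3 reads]

Entries read for #1: 3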